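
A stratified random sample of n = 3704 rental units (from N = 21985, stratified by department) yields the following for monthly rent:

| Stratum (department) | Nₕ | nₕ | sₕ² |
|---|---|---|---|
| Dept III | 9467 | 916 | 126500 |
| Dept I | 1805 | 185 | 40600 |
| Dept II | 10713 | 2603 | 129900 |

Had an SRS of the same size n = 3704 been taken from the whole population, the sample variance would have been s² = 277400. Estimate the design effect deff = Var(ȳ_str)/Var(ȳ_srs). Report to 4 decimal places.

0.5368

Var(ȳ_str) = Σ Wₕ²(1−fₕ)sₕ²/nₕ with Wₕ = Nₕ/21985:
  Dept III: (9467/21985)²·(1−916/9467)·126500/916 = 23.129774
  Dept I: (1805/21985)²·(1−185/1805)·40600/185 = 1.3276805
  Dept II: (10713/21985)²·(1−2603/10713)·129900/2603 = 8.9704453
  → Var(ȳ_str) = 33.4279.
Var(ȳ_srs) = (1 − 3704/21985)·277400/3704 = 62.274315.
deff = 33.4279 / 62.274315 = 0.5368.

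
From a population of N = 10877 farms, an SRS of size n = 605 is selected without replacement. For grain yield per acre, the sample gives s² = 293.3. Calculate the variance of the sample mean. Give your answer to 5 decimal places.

0.45783

Under SRS without replacement, Var(ȳ) = (1 − f)·s²/n with f = n/N = 605/10877 = 0.05562195.
Var(ȳ) = (1 − 0.05562195)·293.3/605 = 0.94437805·0.48479339 = 0.45782823.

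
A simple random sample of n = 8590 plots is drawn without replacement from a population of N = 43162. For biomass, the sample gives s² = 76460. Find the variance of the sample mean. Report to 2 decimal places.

7.13

Under SRS without replacement, Var(ȳ) = (1 − f)·s²/n with f = n/N = 8590/43162 = 0.19901765.
Var(ȳ) = (1 − 0.19901765)·76460/8590 = 0.80098235·8.9010477 = 7.1295821.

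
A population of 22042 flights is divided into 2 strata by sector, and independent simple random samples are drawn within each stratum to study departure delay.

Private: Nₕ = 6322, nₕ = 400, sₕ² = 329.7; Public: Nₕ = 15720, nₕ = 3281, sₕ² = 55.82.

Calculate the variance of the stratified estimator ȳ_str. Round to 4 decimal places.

0.0704

Var(ȳ_str) = Σₕ Wₕ²(1 − fₕ)sₕ²/nₕ with Wₕ = Nₕ/N, N = 22042.
Private: Wₕ = 0.28681608; term = 0.28681608²·(1 − 0.06327112)·329.7/400 = 0.063515519.
Public: Wₕ = 0.71318392; term = 0.71318392²·(1 − 0.20871501)·55.82/3281 = 0.0068473041.
Sum = 0.070362823.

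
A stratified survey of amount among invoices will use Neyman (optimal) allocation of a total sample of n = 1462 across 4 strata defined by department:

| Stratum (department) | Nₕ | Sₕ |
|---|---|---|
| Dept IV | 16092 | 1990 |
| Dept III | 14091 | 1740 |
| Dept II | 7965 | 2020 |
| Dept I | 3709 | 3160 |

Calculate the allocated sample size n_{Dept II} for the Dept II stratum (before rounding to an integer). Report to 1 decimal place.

Neyman allocation: nₕ = n·NₕSₕ / Σⱼ NⱼSⱼ.
Σ NⱼSⱼ = 16092·1990 + 14091·1740 + 7965·2020 + 3709·3160 = 8.435116 × 10^7.
n_{Dept II} = 1462·7965·2020 / (8.435116 × 10^7) = 278.9.

278.9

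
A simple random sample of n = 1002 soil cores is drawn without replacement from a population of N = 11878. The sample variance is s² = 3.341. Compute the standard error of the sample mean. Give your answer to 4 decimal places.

Under SRS without replacement, Var(ȳ) = (1 − f)·s²/n with f = n/N = 1002/11878 = 0.08435764.
Var(ȳ) = (1 − 0.08435764)·3.341/1002 = 0.91564236·0.0033343313 = 0.003053055.
SE(ȳ) = √(0.003053055) = 0.0553.

0.0553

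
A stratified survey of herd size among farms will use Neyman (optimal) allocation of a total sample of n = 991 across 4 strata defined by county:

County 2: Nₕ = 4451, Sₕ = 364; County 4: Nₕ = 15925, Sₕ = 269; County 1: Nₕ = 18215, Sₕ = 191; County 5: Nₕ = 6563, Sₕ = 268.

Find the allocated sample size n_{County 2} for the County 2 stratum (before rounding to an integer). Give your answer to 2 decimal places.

Neyman allocation: nₕ = n·NₕSₕ / Σⱼ NⱼSⱼ.
Σ NⱼSⱼ = 4451·364 + 15925·269 + 18215·191 + 6563·268 = 1.1141938 × 10^7.
n_{County 2} = 991·4451·364 / (1.1141938 × 10^7) = 144.10.

144.10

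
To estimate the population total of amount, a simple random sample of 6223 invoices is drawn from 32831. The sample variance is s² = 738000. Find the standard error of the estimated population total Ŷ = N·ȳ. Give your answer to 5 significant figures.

Var(Ŷ) = N²·Var(ȳ) = N²·(1 − n/N)·s²/n.
f = 6223/32831 = 0.18954647; Var(ȳ) = 0.81045353·738000/6223 = 96.113564.
Var(Ŷ) = 32831² · 96.113564 = 1.0359837 × 10^11.
SE(Ŷ) = √(1.0359837 × 10^11) = 321870.

321870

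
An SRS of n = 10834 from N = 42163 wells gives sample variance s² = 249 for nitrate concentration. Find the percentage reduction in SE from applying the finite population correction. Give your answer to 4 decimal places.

f = n/N = 10834/42163 = 0.25695515.
SE_no-fpc = √(s²/n) = 0.15160211; SE_fpc = √((1−f)s²/n) = 0.1306811.
Ratio = √(1−f) = 0.86200049. Reduction = 100·(1 − 0.86200049) = 13.8000%.

13.8000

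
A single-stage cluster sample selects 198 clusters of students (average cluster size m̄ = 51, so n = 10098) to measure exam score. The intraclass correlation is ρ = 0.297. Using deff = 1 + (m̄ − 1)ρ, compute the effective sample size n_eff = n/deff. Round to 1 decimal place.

deff = 1 + (51 − 1)·0.297 = 1 + 14.85 = 15.85.
n_eff = 10098 / 15.85 = 637.1.

637.1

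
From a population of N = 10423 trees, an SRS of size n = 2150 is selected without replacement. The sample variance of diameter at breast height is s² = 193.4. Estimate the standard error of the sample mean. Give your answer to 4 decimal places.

0.2672

Under SRS without replacement, Var(ȳ) = (1 − f)·s²/n with f = n/N = 2150/10423 = 0.20627459.
Var(ȳ) = (1 − 0.20627459)·193.4/2150 = 0.79372541·0.089953488 = 0.07139837.
SE(ȳ) = √(0.07139837) = 0.2672.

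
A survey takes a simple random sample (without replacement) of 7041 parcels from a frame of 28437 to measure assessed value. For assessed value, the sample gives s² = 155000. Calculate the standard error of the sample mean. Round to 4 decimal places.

Under SRS without replacement, Var(ȳ) = (1 − f)·s²/n with f = n/N = 7041/28437 = 0.24759996.
Var(ȳ) = (1 − 0.24759996)·155000/7041 = 0.75240004·22.013918 = 16.563273.
SE(ȳ) = √(16.563273) = 4.0698.

4.0698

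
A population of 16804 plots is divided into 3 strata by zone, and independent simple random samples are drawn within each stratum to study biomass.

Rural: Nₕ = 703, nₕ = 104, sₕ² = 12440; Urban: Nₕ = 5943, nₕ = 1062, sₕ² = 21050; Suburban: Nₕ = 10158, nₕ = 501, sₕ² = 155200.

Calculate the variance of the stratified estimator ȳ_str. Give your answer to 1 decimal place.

Var(ȳ_str) = Σₕ Wₕ²(1 − fₕ)sₕ²/nₕ with Wₕ = Nₕ/N, N = 16804.
Rural: Wₕ = 0.04183528; term = 0.04183528²·(1 − 0.14793741)·12440/104 = 0.17837905.
Urban: Wₕ = 0.35366579; term = 0.35366579²·(1 − 0.17869763)·21050/1062 = 2.0361829.
Suburban: Wₕ = 0.60449893; term = 0.60449893²·(1 − 0.04932073)·155200/501 = 107.61655.
Sum = 109.83111.

109.8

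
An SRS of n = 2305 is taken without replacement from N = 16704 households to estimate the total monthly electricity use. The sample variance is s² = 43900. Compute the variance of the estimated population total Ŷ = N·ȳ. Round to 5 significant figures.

Var(Ŷ) = N²·Var(ȳ) = N²·(1 − n/N)·s²/n.
f = 2305/16704 = 0.13799090; Var(ȳ) = 0.86200910·43900/2305 = 16.41744.
Var(Ŷ) = 16704² · 16.41744 = 4.5808535 × 10^9.

4.5809 × 10^9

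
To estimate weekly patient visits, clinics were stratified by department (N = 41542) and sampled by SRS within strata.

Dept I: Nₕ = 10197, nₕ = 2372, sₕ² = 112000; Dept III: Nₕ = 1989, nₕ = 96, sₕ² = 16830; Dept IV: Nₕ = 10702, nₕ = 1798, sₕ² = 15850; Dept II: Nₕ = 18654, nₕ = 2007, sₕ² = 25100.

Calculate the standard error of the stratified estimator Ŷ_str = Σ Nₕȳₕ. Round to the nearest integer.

Var(Ŷ_str) = Σₕ Nₕ²(1 − fₕ)sₕ²/nₕ.
Dept I: 10197²·(1 − 2372/10197)·112000/2372 = 3.7675594 × 10^9.
Dept III: 1989²·(1 − 96/1989)·16830/96 = 6.6008259 × 10^8.
Dept IV: 10702²·(1 − 1798/10702)·15850/1798 = 8.400201 × 10^8.
Dept II: 18654²·(1 − 2007/18654)·25100/2007 = 3.8835983 × 10^9.
Sum = 9.1512604 × 10^9.
SE = √(9.1512604 × 10^9) = 95662.

95662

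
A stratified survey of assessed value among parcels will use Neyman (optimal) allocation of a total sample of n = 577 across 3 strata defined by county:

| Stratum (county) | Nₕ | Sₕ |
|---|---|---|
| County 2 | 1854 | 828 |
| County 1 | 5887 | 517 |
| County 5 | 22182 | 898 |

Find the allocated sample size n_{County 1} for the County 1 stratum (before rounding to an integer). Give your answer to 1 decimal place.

Neyman allocation: nₕ = n·NₕSₕ / Σⱼ NⱼSⱼ.
Σ NⱼSⱼ = 1854·828 + 5887·517 + 22182·898 = 2.4498127 × 10^7.
n_{County 1} = 577·5887·517 / (2.4498127 × 10^7) = 71.7.

71.7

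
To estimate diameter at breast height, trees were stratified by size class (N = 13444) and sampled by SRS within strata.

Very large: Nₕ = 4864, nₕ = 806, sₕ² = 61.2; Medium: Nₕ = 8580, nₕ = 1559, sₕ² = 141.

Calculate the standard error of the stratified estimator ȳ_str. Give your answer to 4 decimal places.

0.1961

Var(ȳ_str) = Σₕ Wₕ²(1 − fₕ)sₕ²/nₕ with Wₕ = Nₕ/N, N = 13444.
Very large: Wₕ = 0.36179708; term = 0.36179708²·(1 − 0.16570724)·61.2/806 = 0.0082921086.
Medium: Wₕ = 0.63820292; term = 0.63820292²·(1 − 0.18170163)·141/1559 = 0.030144095.
Sum = 0.038436204.
SE = √(0.038436204) = 0.1961.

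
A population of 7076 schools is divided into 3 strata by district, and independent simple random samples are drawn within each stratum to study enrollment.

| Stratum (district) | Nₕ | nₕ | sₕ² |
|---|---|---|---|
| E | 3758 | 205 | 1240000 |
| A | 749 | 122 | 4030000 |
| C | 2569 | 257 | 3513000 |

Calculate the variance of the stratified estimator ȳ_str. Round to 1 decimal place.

3544.4

Var(ȳ_str) = Σₕ Wₕ²(1 − fₕ)sₕ²/nₕ with Wₕ = Nₕ/N, N = 7076.
E: Wₕ = 0.53109101; term = 0.53109101²·(1 − 0.05455029)·1240000/205 = 1613.0364.
A: Wₕ = 0.10585076; term = 0.10585076²·(1 − 0.16288385)·4030000/122 = 309.82676.
C: Wₕ = 0.36305822; term = 0.36305822²·(1 − 0.10003893)·3513000/257 = 1621.5163.
Sum = 3544.3795.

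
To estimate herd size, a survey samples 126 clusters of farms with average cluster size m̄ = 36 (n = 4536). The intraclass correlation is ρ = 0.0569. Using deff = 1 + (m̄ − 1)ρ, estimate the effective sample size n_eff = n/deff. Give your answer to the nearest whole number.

1516

deff = 1 + (36 − 1)·0.0569 = 1 + 1.9915 = 2.9915.
n_eff = 4536 / 2.9915 = 1516.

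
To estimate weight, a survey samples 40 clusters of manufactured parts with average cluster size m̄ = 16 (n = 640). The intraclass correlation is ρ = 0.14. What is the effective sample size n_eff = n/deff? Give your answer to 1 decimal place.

206.5

deff = 1 + (16 − 1)·0.14 = 1 + 2.1 = 3.1.
n_eff = 640 / 3.1 = 206.5.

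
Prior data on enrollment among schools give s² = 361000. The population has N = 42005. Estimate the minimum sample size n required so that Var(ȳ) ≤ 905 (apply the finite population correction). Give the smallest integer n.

396

Without fpc, n₀ = s²/D = 361000/905 = 398.8950.
With fpc, (1 − n/N)·s²/n ≤ D requires n ≥ n₀/(1 + n₀/N) = 398.8950/(1 + 398.8950/42005) = 395.1426.
Rounding up, n = 396.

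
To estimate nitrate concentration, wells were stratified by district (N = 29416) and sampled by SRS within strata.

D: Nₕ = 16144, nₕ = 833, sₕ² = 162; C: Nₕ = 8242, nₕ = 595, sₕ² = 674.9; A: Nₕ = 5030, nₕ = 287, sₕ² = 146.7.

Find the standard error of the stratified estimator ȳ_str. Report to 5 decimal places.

0.39021

Var(ȳ_str) = Σₕ Wₕ²(1 − fₕ)sₕ²/nₕ with Wₕ = Nₕ/N, N = 29416.
D: Wₕ = 0.54881697; term = 0.54881697²·(1 − 0.05159812)·162/833 = 0.055554275.
C: Wₕ = 0.28018765; term = 0.28018765²·(1 − 0.07219122)·674.9/595 = 0.082618809.
A: Wₕ = 0.17099538; term = 0.17099538²·(1 − 0.05705765)·146.7/287 = 0.014092956.
Sum = 0.15226604.
SE = √(0.15226604) = 0.39021.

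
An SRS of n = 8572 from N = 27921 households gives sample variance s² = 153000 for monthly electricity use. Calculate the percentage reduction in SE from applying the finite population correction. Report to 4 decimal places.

f = n/N = 8572/27921 = 0.30700906.
SE_no-fpc = √(s²/n) = 4.2247852; SE_fpc = √((1−f)s²/n) = 3.516968.
Ratio = √(1−f) = 0.83246077. Reduction = 100·(1 − 0.83246077) = 16.7539%.

16.7539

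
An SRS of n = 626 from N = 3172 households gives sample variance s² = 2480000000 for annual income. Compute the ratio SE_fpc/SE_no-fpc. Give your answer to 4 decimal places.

0.8959

f = n/N = 626/3172 = 0.19735183.
SE_no-fpc = √(s²/n) = 1990.3923; SE_fpc = √((1−f)s²/n) = 1783.205.
Ratio = √(1−f) = 0.89590634.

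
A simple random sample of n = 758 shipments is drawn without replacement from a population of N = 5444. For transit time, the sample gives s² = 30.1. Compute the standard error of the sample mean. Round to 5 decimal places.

Under SRS without replacement, Var(ȳ) = (1 − f)·s²/n with f = n/N = 758/5444 = 0.13923586.
Var(ȳ) = (1 − 0.13923586)·30.1/758 = 0.86076414·0.039709763 = 0.03418074.
SE(ȳ) = √(0.03418074) = 0.18488.

0.18488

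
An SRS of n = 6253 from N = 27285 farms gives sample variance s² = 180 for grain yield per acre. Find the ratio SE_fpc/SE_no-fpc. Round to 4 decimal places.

f = n/N = 6253/27285 = 0.22917354.
SE_no-fpc = √(s²/n) = 0.16966491; SE_fpc = √((1−f)s²/n) = 0.14896023.
Ratio = √(1−f) = 0.87796723.

0.8780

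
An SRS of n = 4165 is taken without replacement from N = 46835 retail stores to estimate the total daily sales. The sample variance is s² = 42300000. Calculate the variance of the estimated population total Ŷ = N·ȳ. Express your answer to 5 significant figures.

Var(Ŷ) = N²·Var(ȳ) = N²·(1 − n/N)·s²/n.
f = 4165/46835 = 0.08892922; Var(ȳ) = 0.91107078·42300000/4165 = 9252.8917.
Var(Ŷ) = 46835² · 9252.8917 = 2.0296377 × 10^13.

2.0296 × 10^13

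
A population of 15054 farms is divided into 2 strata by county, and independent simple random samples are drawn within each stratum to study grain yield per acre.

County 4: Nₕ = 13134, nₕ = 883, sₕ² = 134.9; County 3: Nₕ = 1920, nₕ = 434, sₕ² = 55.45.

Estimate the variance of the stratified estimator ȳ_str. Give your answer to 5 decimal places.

Var(ȳ_str) = Σₕ Wₕ²(1 − fₕ)sₕ²/nₕ with Wₕ = Nₕ/N, N = 15054.
County 4: Wₕ = 0.87245915; term = 0.87245915²·(1 − 0.06723009)·134.9/883 = 0.10847158.
County 3: Wₕ = 0.12754085; term = 0.12754085²·(1 − 0.22604167)·55.45/434 = 0.0016085258.
Sum = 0.11008011.

0.11008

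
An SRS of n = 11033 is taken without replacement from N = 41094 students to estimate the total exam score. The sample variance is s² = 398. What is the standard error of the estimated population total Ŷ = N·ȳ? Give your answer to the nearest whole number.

6676

Var(Ŷ) = N²·Var(ȳ) = N²·(1 − n/N)·s²/n.
f = 11033/41094 = 0.26848202; Var(ȳ) = 0.73151798·398/11033 = 0.026388485.
Var(Ŷ) = 41094² · 0.026388485 = 4.4562679 × 10^7.
SE(Ŷ) = √(4.4562679 × 10^7) = 6676.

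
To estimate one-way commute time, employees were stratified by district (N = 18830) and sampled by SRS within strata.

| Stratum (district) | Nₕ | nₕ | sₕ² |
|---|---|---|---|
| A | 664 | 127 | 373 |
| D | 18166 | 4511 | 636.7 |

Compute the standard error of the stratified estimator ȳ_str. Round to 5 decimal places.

Var(ȳ_str) = Σₕ Wₕ²(1 − fₕ)sₕ²/nₕ with Wₕ = Nₕ/N, N = 18830.
A: Wₕ = 0.03526288; term = 0.03526288²·(1 − 0.19126506)·373/127 = 0.0029535671.
D: Wₕ = 0.96473712; term = 0.96473712²·(1 − 0.24832104)·636.7/4511 = 0.098744382.
Sum = 0.10169795.
SE = √(0.10169795) = 0.31890.

0.31890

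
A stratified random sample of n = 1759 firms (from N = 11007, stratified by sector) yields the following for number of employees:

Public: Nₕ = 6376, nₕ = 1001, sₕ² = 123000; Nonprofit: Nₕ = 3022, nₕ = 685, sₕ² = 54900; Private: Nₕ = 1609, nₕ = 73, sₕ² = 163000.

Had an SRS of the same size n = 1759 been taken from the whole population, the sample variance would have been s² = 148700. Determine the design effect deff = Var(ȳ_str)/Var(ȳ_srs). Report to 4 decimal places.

1.1964

Var(ȳ_str) = Σ Wₕ²(1−fₕ)sₕ²/nₕ with Wₕ = Nₕ/11007:
  Public: (6376/11007)²·(1−1001/6376)·123000/1001 = 34.758408
  Nonprofit: (3022/11007)²·(1−685/3022)·54900/685 = 4.6719374
  Private: (1609/11007)²·(1−73/1609)·163000/73 = 45.548499
  → Var(ȳ_str) = 84.978844.
Var(ȳ_srs) = (1 − 1759/11007)·148700/1759 = 71.027084.
deff = 84.978844 / 71.027084 = 1.1964.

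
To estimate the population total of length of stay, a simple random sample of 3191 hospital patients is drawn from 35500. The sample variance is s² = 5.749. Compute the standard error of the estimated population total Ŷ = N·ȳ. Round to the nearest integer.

Var(Ŷ) = N²·Var(ȳ) = N²·(1 − n/N)·s²/n.
f = 3191/35500 = 0.08988732; Var(ȳ) = 0.91011268·5.749/3191 = 0.0016396859.
Var(Ŷ) = 35500² · 0.0016396859 = 2.0664142 × 10^6.
SE(Ŷ) = √(2.0664142 × 10^6) = 1438.

1438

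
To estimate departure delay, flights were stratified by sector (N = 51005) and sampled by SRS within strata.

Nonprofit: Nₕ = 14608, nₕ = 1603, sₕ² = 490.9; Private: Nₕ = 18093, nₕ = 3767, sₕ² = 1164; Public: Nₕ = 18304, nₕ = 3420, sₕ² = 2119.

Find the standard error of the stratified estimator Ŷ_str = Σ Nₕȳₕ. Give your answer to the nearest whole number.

Var(Ŷ_str) = Σₕ Nₕ²(1 − fₕ)sₕ²/nₕ.
Nonprofit: 14608²·(1 − 1603/14608)·490.9/1603 = 5.8178246 × 10^7.
Private: 18093²·(1 − 3767/18093)·1164/3767 = 8.0092692 × 10^7.
Public: 18304²·(1 − 3420/18304)·2119/3420 = 1.6879925 × 10^8.
Sum = 3.0707019 × 10^8.
SE = √(3.0707019 × 10^8) = 17523.

17523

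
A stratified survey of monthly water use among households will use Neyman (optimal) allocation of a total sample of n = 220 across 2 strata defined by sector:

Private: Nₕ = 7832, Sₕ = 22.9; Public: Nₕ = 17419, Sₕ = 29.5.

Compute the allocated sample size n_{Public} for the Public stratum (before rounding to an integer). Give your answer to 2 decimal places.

163.08

Neyman allocation: nₕ = n·NₕSₕ / Σⱼ NⱼSⱼ.
Σ NⱼSⱼ = 7832·22.9 + 17419·29.5 = 693213.3.
n_{Public} = 220·17419·29.5 / 693213.3 = 163.08.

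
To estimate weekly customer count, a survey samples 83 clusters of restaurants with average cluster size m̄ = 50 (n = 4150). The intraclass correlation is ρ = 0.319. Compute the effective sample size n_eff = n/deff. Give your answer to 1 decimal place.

249.5

deff = 1 + (50 − 1)·0.319 = 1 + 15.631 = 16.631.
n_eff = 4150 / 16.631 = 249.5.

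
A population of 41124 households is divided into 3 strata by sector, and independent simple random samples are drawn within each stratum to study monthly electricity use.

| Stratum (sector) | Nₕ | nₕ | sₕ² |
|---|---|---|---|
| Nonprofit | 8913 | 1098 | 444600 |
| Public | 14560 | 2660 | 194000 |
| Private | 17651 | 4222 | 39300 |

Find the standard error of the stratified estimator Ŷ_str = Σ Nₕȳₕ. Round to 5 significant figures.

Var(Ŷ_str) = Σₕ Nₕ²(1 − fₕ)sₕ²/nₕ.
Nonprofit: 8913²·(1 − 1098/8913)·444600/1098 = 2.8204604 × 10^10.
Public: 14560²·(1 − 2660/14560)·194000/2660 = 1.2636547 × 10^10.
Private: 17651²·(1 − 4222/17651)·39300/4222 = 2.2064156 × 10^9.
Sum = 4.3047567 × 10^10.
SE = √(4.3047567 × 10^10) = 207480.

207480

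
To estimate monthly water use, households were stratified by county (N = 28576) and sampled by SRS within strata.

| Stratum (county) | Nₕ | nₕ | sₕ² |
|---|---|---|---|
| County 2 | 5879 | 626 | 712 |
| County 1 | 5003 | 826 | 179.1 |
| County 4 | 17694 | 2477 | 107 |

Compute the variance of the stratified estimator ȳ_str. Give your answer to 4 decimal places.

0.0628

Var(ȳ_str) = Σₕ Wₕ²(1 − fₕ)sₕ²/nₕ with Wₕ = Nₕ/N, N = 28576.
County 2: Wₕ = 0.20573208; term = 0.20573208²·(1 − 0.10648069)·712/626 = 0.043014378.
County 1: Wₕ = 0.17507699; term = 0.17507699²·(1 − 0.16510094)·179.1/826 = 0.0055489095.
County 4: Wₕ = 0.61919093; term = 0.61919093²·(1 − 0.13999096)·107/2477 = 0.014243278.
Sum = 0.062806566.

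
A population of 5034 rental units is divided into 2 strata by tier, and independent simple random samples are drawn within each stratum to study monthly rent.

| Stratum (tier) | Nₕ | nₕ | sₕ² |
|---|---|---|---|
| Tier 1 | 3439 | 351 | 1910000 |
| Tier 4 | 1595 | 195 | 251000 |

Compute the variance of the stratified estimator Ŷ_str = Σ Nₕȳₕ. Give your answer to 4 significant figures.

Var(Ŷ_str) = Σₕ Nₕ²(1 − fₕ)sₕ²/nₕ.
Tier 1: 3439²·(1 − 351/3439)·1910000/351 = 5.7787741 × 10^10.
Tier 4: 1595²·(1 − 195/1595)·251000/195 = 2.8742718 × 10^9.
Sum = 6.0662013 × 10^10.

6.066 × 10^10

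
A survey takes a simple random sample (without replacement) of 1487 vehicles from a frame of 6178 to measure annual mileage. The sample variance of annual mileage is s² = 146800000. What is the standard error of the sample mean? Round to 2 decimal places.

273.79

Under SRS without replacement, Var(ȳ) = (1 − f)·s²/n with f = n/N = 1487/6178 = 0.24069278.
Var(ȳ) = (1 − 0.24069278)·146800000/1487 = 0.75930722·98722.26 = 74960.524.
SE(ȳ) = √(74960.524) = 273.79.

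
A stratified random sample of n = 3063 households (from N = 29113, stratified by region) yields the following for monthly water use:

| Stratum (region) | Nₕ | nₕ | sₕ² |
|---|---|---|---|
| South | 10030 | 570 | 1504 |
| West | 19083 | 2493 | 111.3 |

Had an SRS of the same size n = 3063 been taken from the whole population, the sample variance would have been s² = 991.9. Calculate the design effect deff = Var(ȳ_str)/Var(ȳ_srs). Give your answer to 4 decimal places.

Var(ȳ_str) = Σ Wₕ²(1−fₕ)sₕ²/nₕ with Wₕ = Nₕ/29113:
  South: (10030/29113)²·(1−570/10030)·1504/570 = 0.29538683
  West: (19083/29113)²·(1−2493/19083)·111.3/2493 = 0.016676004
  → Var(ȳ_str) = 0.31206283.
Var(ȳ_srs) = (1 − 3063/29113)·991.9/3063 = 0.28976215.
deff = 0.31206283 / 0.28976215 = 1.0770.

1.0770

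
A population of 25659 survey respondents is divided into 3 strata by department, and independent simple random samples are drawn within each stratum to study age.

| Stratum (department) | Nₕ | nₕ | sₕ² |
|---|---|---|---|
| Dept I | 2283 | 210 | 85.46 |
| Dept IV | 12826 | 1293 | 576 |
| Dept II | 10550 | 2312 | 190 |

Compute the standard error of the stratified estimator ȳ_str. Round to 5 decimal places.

0.33743

Var(ȳ_str) = Σₕ Wₕ²(1 − fₕ)sₕ²/nₕ with Wₕ = Nₕ/N, N = 25659.
Dept I: Wₕ = 0.08897463; term = 0.08897463²·(1 − 0.09198423)·85.46/210 = 0.0029252929.
Dept IV: Wₕ = 0.49986360; term = 0.49986360²·(1 − 0.10081085)·576/1293 = 0.10008708.
Dept II: Wₕ = 0.41116178; term = 0.41116178²·(1 − 0.21914692)·190/2312 = 0.010848272.
Sum = 0.11386064.
SE = √(0.11386064) = 0.33743.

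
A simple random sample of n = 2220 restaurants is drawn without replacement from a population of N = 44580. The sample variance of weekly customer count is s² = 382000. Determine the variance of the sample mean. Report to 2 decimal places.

Under SRS without replacement, Var(ȳ) = (1 − f)·s²/n with f = n/N = 2220/44580 = 0.04979812.
Var(ȳ) = (1 − 0.04979812)·382000/2220 = 0.95020188·172.07207 = 163.50321.

163.50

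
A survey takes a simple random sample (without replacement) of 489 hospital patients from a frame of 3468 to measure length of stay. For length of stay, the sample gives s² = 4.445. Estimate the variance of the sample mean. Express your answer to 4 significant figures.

Under SRS without replacement, Var(ȳ) = (1 − f)·s²/n with f = n/N = 489/3468 = 0.14100346.
Var(ȳ) = (1 − 0.14100346)·4.445/489 = 0.85899654·0.0090899796 = 0.007808261.

0.007808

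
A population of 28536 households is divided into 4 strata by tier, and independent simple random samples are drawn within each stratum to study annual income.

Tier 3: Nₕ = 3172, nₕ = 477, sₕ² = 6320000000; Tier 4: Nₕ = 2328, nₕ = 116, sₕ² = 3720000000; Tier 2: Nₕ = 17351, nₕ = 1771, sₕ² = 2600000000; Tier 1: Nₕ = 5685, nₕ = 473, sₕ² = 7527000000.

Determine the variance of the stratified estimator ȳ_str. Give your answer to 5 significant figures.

1.4083 × 10^6

Var(ȳ_str) = Σₕ Wₕ²(1 − fₕ)sₕ²/nₕ with Wₕ = Nₕ/N, N = 28536.
Tier 3: Wₕ = 0.11115784; term = 0.11115784²·(1 − 0.15037831)·6320000000/477 = 139092.74.
Tier 4: Wₕ = 0.08158116; term = 0.08158116²·(1 − 0.04982818)·3720000000/116 = 202799.49.
Tier 2: Wₕ = 0.60803897; term = 0.60803897²·(1 − 0.10206905)·2600000000/1771 = 487371.98.
Tier 1: Wₕ = 0.19922204; term = 0.19922204²·(1 − 0.08320141)·7527000000/473 = 579041.19.
Sum = 1.4083054 × 10^6.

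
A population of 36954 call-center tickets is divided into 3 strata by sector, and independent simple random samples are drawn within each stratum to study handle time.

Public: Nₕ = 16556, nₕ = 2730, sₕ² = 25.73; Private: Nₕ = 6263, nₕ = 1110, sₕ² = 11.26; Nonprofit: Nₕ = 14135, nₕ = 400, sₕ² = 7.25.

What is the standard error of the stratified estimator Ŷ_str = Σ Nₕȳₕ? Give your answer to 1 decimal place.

2450.2

Var(Ŷ_str) = Σₕ Nₕ²(1 − fₕ)sₕ²/nₕ.
Public: 16556²·(1 − 2730/16556)·25.73/2730 = 2.1573922 × 10^6.
Private: 6263²·(1 − 1110/6263)·11.26/1110 = 327384.39.
Nonprofit: 14135²·(1 − 400/14135)·7.25/400 = 3.5188641 × 10^6.
Sum = 6.0036407 × 10^6.
SE = √(6.0036407 × 10^6) = 2450.2.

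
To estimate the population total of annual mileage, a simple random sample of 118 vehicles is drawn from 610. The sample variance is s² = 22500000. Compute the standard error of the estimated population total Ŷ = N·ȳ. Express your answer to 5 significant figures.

Var(Ŷ) = N²·Var(ȳ) = N²·(1 − n/N)·s²/n.
f = 118/610 = 0.19344262; Var(ȳ) = 0.80655738·22500000/118 = 153792.72.
Var(Ŷ) = 610² · 153792.72 = 5.7226271 × 10^10.
SE(Ŷ) = √(5.7226271 × 10^10) = 239220.

239220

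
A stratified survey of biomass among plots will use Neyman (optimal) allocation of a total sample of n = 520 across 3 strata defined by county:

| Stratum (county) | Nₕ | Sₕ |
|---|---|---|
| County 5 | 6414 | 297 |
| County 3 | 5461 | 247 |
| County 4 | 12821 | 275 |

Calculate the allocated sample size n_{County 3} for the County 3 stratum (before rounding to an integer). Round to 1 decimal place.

Neyman allocation: nₕ = n·NₕSₕ / Σⱼ NⱼSⱼ.
Σ NⱼSⱼ = 6414·297 + 5461·247 + 12821·275 = 6.7796 × 10^6.
n_{County 3} = 520·5461·247 / (6.7796 × 10^6) = 103.5.

103.5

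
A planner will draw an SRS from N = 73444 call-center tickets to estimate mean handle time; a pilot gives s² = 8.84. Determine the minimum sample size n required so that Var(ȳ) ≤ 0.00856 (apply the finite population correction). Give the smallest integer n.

Without fpc, n₀ = s²/D = 8.84/0.00856 = 1032.7103.
With fpc, (1 − n/N)·s²/n ≤ D requires n ≥ n₀/(1 + n₀/N) = 1032.7103/(1 + 1032.7103/73444) = 1018.3905.
Rounding up, n = 1019.

1019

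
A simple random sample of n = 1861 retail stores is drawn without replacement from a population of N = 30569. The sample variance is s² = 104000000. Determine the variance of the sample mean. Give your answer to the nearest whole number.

Under SRS without replacement, Var(ȳ) = (1 − f)·s²/n with f = n/N = 1861/30569 = 0.06087867.
Var(ȳ) = (1 − 0.06087867)·104000000/1861 = 0.93912133·55883.933 = 52481.794.

52482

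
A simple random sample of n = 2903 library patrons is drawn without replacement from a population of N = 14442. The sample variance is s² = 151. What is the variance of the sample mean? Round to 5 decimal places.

Under SRS without replacement, Var(ȳ) = (1 − f)·s²/n with f = n/N = 2903/14442 = 0.20101094.
Var(ȳ) = (1 − 0.20101094)·151/2903 = 0.79898906·0.052015157 = 0.041559541.

0.04156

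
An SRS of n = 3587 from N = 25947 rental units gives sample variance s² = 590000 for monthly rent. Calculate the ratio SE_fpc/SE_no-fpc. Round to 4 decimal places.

0.9283

f = n/N = 3587/25947 = 0.13824334.
SE_no-fpc = √(s²/n) = 12.825087; SE_fpc = √((1−f)s²/n) = 11.905637.
Ratio = √(1−f) = 0.92830849.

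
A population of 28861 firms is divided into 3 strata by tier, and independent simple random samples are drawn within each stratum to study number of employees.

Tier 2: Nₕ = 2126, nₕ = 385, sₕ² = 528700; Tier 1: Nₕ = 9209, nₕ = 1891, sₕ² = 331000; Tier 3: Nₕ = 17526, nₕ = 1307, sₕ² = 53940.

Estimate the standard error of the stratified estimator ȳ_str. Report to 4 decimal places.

Var(ȳ_str) = Σₕ Wₕ²(1 − fₕ)sₕ²/nₕ with Wₕ = Nₕ/N, N = 28861.
Tier 2: Wₕ = 0.07366342; term = 0.07366342²·(1 − 0.18109125)·528700/385 = 6.10222.
Tier 1: Wₕ = 0.31908111; term = 0.31908111²·(1 − 0.20534260)·331000/1891 = 14.161804.
Tier 3: Wₕ = 0.60725547; term = 0.60725547²·(1 − 0.07457492)·53940/1307 = 14.083788.
Sum = 34.347812.
SE = √(34.347812) = 5.8607.

5.8607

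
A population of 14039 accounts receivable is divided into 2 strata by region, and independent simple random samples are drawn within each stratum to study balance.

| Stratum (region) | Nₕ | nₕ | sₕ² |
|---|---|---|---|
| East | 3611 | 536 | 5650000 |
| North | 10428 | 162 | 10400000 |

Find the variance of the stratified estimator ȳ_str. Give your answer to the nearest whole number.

Var(ȳ_str) = Σₕ Wₕ²(1 − fₕ)sₕ²/nₕ with Wₕ = Nₕ/N, N = 14039.
East: Wₕ = 0.25721205; term = 0.25721205²·(1 − 0.14843534)·5650000/536 = 593.85979.
North: Wₕ = 0.74278795; term = 0.74278795²·(1 − 0.01553510)·10400000/162 = 34869.704.
Sum = 35463.564.

35464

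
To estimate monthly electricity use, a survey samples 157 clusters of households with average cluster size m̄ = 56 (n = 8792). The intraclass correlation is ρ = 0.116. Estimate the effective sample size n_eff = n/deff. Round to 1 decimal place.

deff = 1 + (56 − 1)·0.116 = 1 + 6.38 = 7.38.
n_eff = 8792 / 7.38 = 1191.3.

1191.3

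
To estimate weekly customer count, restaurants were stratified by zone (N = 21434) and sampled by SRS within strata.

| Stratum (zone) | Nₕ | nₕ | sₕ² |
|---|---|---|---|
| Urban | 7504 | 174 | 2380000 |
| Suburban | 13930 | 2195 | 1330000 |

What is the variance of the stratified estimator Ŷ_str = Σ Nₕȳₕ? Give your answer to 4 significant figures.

8.514 × 10^11

Var(Ŷ_str) = Σₕ Nₕ²(1 − fₕ)sₕ²/nₕ.
Urban: 7504²·(1 − 174/7504)·2380000/174 = 7.5235794 × 10^11.
Suburban: 13930²·(1 − 2195/13930)·1330000/2195 = 9.9049281 × 10^10.
Sum = 8.5140722 × 10^11.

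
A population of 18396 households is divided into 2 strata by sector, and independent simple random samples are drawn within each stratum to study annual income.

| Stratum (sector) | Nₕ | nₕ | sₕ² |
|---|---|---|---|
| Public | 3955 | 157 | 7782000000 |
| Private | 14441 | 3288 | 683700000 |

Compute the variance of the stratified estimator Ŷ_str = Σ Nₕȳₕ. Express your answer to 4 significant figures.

7.780 × 10^14

Var(Ŷ_str) = Σₕ Nₕ²(1 − fₕ)sₕ²/nₕ.
Public: 3955²·(1 − 157/3955)·7782000000/157 = 7.4454855 × 10^14.
Private: 14441²·(1 − 3288/14441)·683700000/3288 = 3.3490586 × 10^13.
Sum = 7.7803914 × 10^14.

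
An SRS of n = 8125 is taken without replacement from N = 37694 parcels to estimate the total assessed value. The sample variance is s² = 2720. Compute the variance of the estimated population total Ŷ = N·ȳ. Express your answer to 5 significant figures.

Var(Ŷ) = N²·Var(ȳ) = N²·(1 − n/N)·s²/n.
f = 8125/37694 = 0.21555155; Var(ȳ) = 0.78444845·2720/8125 = 0.26260921.
Var(Ŷ) = 37694² · 0.26260921 = 3.7312505 × 10^8.

3.7313 × 10^8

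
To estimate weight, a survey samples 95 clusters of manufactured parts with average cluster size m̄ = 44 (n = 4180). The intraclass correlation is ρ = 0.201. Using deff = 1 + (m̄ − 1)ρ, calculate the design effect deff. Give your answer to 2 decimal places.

deff = 1 + (44 − 1)·0.201 = 1 + 8.643 = 9.643.

9.64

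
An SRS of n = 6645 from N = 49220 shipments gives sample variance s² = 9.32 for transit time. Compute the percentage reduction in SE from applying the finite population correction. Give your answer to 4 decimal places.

f = n/N = 6645/49220 = 0.13500610.
SE_no-fpc = √(s²/n) = 0.037450745; SE_fpc = √((1−f)s²/n) = 0.034831084.
Ratio = √(1−f) = 0.93005049. Reduction = 100·(1 − 0.93005049) = 6.9950%.

6.9950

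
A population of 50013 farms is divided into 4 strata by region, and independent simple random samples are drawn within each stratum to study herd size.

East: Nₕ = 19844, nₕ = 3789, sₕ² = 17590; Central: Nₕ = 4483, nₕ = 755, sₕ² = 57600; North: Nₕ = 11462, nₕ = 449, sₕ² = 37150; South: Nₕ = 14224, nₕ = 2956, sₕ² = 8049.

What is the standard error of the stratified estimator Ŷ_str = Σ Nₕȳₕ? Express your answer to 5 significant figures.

Var(Ŷ_str) = Σₕ Nₕ²(1 − fₕ)sₕ²/nₕ.
East: 19844²·(1 − 3789/19844)·17590/3789 = 1.4790429 × 10^9.
Central: 4483²·(1 − 755/4483)·57600/755 = 1.2750293 × 10^9.
North: 11462²·(1 − 449/11462)·37150/449 = 1.044428 × 10^10.
South: 14224²·(1 − 2956/14224)·8049/2956 = 4.3642144 × 10^8.
Sum = 1.3634774 × 10^10.
SE = √(1.3634774 × 10^10) = 116770.

116770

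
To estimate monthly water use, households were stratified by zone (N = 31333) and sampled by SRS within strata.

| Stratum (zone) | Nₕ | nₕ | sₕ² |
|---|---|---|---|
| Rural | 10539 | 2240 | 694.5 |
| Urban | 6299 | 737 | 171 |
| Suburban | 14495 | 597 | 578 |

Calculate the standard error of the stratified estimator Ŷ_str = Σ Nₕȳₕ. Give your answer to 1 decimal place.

Var(Ŷ_str) = Σₕ Nₕ²(1 − fₕ)sₕ²/nₕ.
Rural: 10539²·(1 − 2240/10539)·694.5/2240 = 2.7117485 × 10^7.
Urban: 6299²·(1 − 737/6299)·171/737 = 8.1288894 × 10^6.
Suburban: 14495²·(1 − 597/14495)·578/597 = 1.9504016 × 10^8.
Sum = 2.3028653 × 10^8.
SE = √(2.3028653 × 10^8) = 15175.2.

15175.2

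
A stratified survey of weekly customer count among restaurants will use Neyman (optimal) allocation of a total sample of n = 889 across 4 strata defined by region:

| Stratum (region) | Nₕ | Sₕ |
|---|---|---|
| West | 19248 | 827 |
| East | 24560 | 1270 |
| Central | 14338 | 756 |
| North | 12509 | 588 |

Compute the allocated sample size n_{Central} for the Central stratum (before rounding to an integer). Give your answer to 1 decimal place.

Neyman allocation: nₕ = n·NₕSₕ / Σⱼ NⱼSⱼ.
Σ NⱼSⱼ = 19248·827 + 24560·1270 + 14338·756 + 12509·588 = 6.5304116 × 10^7.
n_{Central} = 889·14338·756 / (6.5304116 × 10^7) = 147.6.

147.6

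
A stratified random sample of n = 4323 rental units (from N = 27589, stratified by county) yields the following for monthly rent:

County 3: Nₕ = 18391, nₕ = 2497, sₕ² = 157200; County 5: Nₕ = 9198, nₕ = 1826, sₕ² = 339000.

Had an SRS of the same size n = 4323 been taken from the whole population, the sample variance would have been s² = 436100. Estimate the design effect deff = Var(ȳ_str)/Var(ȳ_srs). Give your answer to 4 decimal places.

0.4786

Var(ȳ_str) = Σ Wₕ²(1−fₕ)sₕ²/nₕ with Wₕ = Nₕ/27589:
  County 3: (18391/27589)²·(1−2497/18391)·157200/2497 = 24.176901
  County 5: (9198/27589)²·(1−1826/9198)·339000/1826 = 16.538866
  → Var(ȳ_str) = 40.715767.
Var(ȳ_srs) = (1 − 4323/27589)·436100/4323 = 85.071995.
deff = 40.715767 / 85.071995 = 0.4786.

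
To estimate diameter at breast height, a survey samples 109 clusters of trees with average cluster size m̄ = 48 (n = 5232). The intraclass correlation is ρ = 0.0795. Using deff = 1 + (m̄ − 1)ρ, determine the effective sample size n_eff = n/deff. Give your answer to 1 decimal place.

deff = 1 + (48 − 1)·0.0795 = 1 + 3.7365 = 4.7365.
n_eff = 5232 / 4.7365 = 1104.6.

1104.6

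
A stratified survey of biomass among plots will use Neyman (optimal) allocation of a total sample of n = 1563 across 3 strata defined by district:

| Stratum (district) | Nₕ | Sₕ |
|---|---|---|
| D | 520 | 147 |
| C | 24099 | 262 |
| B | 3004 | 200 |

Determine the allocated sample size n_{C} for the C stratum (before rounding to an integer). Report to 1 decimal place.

1411.6

Neyman allocation: nₕ = n·NₕSₕ / Σⱼ NⱼSⱼ.
Σ NⱼSⱼ = 520·147 + 24099·262 + 3004·200 = 6.991178 × 10^6.
n_{C} = 1563·24099·262 / (6.991178 × 10^6) = 1411.6.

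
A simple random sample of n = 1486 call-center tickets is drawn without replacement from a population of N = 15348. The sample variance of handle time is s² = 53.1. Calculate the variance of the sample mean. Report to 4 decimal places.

0.0323

Under SRS without replacement, Var(ȳ) = (1 − f)·s²/n with f = n/N = 1486/15348 = 0.09682043.
Var(ȳ) = (1 − 0.09682043)·53.1/1486 = 0.90317957·0.035733513 = 0.032273779.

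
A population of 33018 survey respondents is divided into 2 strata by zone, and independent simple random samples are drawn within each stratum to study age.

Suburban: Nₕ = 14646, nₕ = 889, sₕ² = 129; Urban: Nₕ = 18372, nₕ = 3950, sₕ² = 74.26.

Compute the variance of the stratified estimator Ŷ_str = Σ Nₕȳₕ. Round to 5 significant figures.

Var(Ŷ_str) = Σₕ Nₕ²(1 − fₕ)sₕ²/nₕ.
Suburban: 14646²·(1 − 889/14646)·129/889 = 2.9236859 × 10^7.
Urban: 18372²·(1 − 3950/18372)·74.26/3950 = 4.9812665 × 10^6.
Sum = 3.4218126 × 10^7.

3.4218 × 10^7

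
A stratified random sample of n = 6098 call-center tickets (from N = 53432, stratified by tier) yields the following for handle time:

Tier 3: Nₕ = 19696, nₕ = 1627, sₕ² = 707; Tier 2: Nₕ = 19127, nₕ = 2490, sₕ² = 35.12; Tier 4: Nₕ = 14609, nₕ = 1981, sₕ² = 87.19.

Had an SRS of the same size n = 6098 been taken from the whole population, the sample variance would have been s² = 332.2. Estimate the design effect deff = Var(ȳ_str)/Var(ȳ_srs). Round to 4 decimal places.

1.2139

Var(ȳ_str) = Σ Wₕ²(1−fₕ)sₕ²/nₕ with Wₕ = Nₕ/53432:
  Tier 3: (19696/53432)²·(1−1627/19696)·707/1627 = 0.054167795
  Tier 2: (19127/53432)²·(1−2490/19127)·35.12/2490 = 0.0015720783
  Tier 4: (14609/53432)²·(1−1981/14609)·87.19/1981 = 0.0028440315
  → Var(ȳ_str) = 0.058583905.
Var(ȳ_srs) = (1 − 6098/53432)·332.2/6098 = 0.04825963.
deff = 0.058583905 / 0.04825963 = 1.2139.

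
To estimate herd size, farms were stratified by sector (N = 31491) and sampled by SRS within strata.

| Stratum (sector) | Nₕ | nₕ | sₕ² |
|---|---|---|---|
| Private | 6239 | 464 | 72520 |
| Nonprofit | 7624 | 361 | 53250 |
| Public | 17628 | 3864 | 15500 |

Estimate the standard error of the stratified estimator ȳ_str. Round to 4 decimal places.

3.8596

Var(ȳ_str) = Σₕ Wₕ²(1 − fₕ)sₕ²/nₕ with Wₕ = Nₕ/N, N = 31491.
Private: Wₕ = 0.19812010; term = 0.19812010²·(1 − 0.07437089)·72520/464 = 5.6785033.
Nonprofit: Wₕ = 0.24210092; term = 0.24210092²·(1 − 0.04735047)·53250/361 = 8.2364191.
Public: Wₕ = 0.55977898; term = 0.55977898²·(1 − 0.21919673)·15500/3864 = 0.98145272.
Sum = 14.896375.
SE = √(14.896375) = 3.8596.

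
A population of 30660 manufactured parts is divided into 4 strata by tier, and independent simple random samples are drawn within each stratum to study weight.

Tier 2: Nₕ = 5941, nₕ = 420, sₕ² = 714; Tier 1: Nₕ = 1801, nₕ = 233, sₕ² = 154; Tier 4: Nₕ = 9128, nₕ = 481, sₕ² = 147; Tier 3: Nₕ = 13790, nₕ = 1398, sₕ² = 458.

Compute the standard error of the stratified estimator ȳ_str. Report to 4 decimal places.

0.3828

Var(ȳ_str) = Σₕ Wₕ²(1 − fₕ)sₕ²/nₕ with Wₕ = Nₕ/N, N = 30660.
Tier 2: Wₕ = 0.19377038; term = 0.19377038²·(1 − 0.07069517)·714/420 = 0.059317374.
Tier 1: Wₕ = 0.05874103; term = 0.05874103²·(1 − 0.12937257)·154/233 = 0.0019855474.
Tier 4: Wₕ = 0.29771689; term = 0.29771689²·(1 − 0.05269500)·147/481 = 0.025660732.
Tier 3: Wₕ = 0.44977169; term = 0.44977169²·(1 − 0.10137781)·458/1398 = 0.059555198.
Sum = 0.14651885.
SE = √(0.14651885) = 0.3828.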